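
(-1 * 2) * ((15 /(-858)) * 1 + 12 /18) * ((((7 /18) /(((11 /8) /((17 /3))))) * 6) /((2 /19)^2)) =-47856326 /42471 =-1126.80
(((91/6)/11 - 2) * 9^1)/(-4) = 123/88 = 1.40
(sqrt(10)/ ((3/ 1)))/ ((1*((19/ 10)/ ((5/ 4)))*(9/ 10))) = 125*sqrt(10)/ 513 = 0.77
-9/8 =-1.12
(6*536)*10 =32160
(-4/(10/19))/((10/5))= -3.80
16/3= 5.33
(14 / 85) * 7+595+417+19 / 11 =948913 / 935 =1014.88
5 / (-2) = -5 / 2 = -2.50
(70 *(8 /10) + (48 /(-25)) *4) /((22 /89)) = 195.48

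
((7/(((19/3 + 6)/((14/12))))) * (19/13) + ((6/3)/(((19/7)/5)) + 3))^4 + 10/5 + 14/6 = 1149426450085193474611/334838930956081968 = 3432.77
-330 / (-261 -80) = 30 / 31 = 0.97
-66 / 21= -22 / 7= -3.14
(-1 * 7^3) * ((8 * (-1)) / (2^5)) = 85.75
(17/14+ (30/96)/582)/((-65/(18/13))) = -237561/9180080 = -0.03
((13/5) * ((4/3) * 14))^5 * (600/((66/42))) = 102815172032.83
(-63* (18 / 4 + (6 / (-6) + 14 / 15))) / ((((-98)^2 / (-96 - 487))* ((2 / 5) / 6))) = 99693 / 392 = 254.32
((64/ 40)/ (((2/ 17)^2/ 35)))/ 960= 2023/ 480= 4.21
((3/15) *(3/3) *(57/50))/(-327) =-0.00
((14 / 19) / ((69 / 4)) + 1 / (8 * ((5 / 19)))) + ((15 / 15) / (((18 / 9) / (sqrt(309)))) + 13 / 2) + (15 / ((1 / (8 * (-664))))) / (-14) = sqrt(309) / 2 + 2091785663 / 367080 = 5707.24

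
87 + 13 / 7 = 622 / 7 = 88.86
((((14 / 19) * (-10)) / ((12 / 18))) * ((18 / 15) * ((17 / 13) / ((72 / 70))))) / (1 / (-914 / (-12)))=-1903405 / 1482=-1284.35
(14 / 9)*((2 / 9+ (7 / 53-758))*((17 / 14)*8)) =-49149992 / 4293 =-11448.87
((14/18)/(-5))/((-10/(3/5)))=7/750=0.01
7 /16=0.44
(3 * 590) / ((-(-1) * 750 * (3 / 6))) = 118 / 25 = 4.72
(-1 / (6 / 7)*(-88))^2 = 94864 / 9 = 10540.44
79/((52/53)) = 4187/52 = 80.52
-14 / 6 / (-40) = 7 / 120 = 0.06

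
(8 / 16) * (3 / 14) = 3 / 28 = 0.11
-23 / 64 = -0.36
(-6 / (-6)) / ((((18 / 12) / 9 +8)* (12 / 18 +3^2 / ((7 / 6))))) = 9 / 616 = 0.01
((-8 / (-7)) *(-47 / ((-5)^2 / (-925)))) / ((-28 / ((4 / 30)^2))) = -13912 / 11025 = -1.26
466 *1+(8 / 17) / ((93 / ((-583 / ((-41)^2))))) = 1238465362 / 2657661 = 466.00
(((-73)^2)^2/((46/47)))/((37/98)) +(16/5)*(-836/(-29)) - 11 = 9483176633966/123395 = 76852195.26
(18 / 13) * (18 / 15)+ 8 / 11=1708 / 715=2.39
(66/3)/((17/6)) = 132/17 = 7.76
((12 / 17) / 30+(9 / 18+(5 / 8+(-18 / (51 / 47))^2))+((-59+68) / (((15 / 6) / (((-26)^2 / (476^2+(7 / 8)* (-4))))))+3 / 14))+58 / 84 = 277.23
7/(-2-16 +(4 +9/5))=-35/61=-0.57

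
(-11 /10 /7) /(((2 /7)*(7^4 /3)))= -33 /48020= -0.00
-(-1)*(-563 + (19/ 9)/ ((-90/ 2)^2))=-10260656/ 18225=-563.00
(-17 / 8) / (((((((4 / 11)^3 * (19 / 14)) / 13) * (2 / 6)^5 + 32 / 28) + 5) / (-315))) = 31522103613 / 289279448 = 108.97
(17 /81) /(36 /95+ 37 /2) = 190 /17091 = 0.01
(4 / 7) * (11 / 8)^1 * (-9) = -99 / 14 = -7.07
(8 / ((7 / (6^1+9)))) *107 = 12840 / 7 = 1834.29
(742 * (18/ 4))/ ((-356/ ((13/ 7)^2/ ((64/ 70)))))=-403065/ 11392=-35.38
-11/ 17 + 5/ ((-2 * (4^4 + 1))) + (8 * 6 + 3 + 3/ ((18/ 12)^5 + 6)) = 64064971/ 1267010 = 50.56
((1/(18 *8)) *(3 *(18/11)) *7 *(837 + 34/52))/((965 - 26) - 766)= 457359/395824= 1.16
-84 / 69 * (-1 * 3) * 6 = 504 / 23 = 21.91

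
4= 4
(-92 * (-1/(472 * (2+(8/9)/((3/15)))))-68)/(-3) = 465185/20532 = 22.66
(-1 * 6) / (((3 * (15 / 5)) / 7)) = -14 / 3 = -4.67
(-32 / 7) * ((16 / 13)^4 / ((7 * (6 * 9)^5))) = -65536 / 20081137508523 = -0.00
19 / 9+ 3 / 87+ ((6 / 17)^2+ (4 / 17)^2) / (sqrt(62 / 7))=26*sqrt(434) / 8959+ 560 / 261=2.21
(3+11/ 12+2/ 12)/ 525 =7/ 900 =0.01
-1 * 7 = -7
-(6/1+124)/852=-65/426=-0.15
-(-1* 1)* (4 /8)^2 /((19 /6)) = 3 /38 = 0.08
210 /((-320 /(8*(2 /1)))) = -21 /2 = -10.50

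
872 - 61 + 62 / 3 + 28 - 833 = 80 / 3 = 26.67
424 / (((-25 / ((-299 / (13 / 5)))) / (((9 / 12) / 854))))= 3657 / 2135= 1.71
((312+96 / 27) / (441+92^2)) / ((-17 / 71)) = -40328 / 272493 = -0.15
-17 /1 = -17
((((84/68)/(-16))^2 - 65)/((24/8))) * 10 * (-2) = 24042595/55488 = 433.29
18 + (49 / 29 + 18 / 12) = 1229 / 58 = 21.19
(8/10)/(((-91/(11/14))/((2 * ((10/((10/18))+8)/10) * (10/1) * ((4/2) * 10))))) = -352/49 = -7.18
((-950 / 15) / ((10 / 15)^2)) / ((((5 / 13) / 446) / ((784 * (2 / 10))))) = -25910102.40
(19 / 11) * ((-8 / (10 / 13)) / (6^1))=-494 / 165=-2.99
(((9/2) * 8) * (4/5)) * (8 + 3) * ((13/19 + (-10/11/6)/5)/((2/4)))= 7872/19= 414.32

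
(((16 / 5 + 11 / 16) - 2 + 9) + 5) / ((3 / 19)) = 24149 / 240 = 100.62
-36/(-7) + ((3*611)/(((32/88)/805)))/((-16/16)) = -113618361/28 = -4057798.61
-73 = -73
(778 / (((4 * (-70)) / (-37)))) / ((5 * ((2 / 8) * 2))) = 14393 / 350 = 41.12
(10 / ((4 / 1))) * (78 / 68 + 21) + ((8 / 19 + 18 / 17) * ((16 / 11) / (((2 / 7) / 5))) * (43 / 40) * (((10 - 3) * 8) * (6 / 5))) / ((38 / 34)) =3362078619 / 1350140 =2490.17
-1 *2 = -2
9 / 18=1 / 2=0.50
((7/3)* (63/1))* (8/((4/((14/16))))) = 1029/4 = 257.25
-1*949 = -949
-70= -70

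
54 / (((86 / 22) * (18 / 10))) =330 / 43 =7.67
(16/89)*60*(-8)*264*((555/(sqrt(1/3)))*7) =-7876915200*sqrt(3)/89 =-153294576.78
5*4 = 20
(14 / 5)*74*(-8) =-8288 / 5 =-1657.60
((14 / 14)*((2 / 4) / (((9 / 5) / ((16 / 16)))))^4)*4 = 625 / 26244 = 0.02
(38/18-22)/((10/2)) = -179/45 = -3.98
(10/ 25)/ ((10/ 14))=14/ 25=0.56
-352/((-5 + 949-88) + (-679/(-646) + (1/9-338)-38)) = -2046528/2797477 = -0.73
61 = 61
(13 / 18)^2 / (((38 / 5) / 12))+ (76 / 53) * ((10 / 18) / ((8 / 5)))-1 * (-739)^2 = -14848447939 / 27189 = -546119.68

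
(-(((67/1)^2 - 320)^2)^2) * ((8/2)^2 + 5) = -6343761914169141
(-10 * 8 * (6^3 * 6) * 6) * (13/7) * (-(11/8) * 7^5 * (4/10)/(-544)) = -333729396/17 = -19631140.94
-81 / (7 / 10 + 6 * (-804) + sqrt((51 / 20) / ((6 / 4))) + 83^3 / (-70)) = 19845 * sqrt(170) / 413520545197 + 2578200030 / 413520545197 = 0.01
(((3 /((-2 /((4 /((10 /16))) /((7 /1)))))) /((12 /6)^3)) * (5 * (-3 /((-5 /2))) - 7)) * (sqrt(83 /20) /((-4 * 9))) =-sqrt(415) /2100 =-0.01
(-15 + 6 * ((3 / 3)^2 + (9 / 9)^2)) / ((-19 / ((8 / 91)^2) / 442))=6528 / 12103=0.54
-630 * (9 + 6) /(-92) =4725 /46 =102.72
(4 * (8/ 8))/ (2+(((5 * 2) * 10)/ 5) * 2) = 2/ 21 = 0.10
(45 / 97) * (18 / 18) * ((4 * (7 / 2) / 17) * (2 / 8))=0.10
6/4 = 3/2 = 1.50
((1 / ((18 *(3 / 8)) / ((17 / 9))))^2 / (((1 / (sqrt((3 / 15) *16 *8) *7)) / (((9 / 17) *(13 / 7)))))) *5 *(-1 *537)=-5063552 *sqrt(10) / 2187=-7321.61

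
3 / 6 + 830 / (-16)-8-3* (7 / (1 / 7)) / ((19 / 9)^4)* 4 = -92765419 / 1042568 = -88.98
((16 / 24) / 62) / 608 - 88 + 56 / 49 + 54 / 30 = -168331453 / 1979040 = -85.06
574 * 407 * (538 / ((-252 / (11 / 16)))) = -49376833 / 144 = -342894.67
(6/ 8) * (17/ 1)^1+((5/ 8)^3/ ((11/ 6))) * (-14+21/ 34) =1050111/ 95744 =10.97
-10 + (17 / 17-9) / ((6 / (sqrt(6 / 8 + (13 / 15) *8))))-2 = -12-2 *sqrt(6915) / 45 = -15.70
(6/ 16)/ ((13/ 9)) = 27/ 104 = 0.26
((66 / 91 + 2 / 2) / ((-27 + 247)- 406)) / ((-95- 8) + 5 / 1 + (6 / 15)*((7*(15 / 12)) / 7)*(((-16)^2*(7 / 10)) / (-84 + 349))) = 208025 / 2190258252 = 0.00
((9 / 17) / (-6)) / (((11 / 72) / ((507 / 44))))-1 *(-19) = 25394 / 2057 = 12.35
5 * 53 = 265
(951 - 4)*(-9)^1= -8523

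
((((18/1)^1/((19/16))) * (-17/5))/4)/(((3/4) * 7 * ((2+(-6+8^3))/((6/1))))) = -2448/84455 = -0.03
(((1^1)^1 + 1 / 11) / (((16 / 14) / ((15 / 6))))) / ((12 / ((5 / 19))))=175 / 3344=0.05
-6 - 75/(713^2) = -3050289/508369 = -6.00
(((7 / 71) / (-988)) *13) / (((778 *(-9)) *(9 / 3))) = 7 / 113348376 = 0.00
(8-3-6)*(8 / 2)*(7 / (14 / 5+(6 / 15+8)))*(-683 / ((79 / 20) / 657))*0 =0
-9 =-9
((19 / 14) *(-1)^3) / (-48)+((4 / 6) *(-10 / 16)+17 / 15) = 2503 / 3360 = 0.74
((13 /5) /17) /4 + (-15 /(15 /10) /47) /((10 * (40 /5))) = 1137 /31960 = 0.04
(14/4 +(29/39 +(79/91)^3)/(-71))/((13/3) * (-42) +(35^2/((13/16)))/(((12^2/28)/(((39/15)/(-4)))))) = -3351762123/358794745946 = -0.01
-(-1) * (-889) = -889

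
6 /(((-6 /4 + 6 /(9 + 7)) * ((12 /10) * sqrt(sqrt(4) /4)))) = -40 * sqrt(2) /9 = -6.29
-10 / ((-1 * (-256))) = -5 / 128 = -0.04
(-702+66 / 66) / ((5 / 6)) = -4206 / 5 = -841.20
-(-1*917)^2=-840889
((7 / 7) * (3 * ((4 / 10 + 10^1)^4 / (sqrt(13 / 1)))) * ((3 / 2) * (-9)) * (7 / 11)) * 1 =-159449472 * sqrt(13) / 6875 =-83622.29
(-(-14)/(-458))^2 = 0.00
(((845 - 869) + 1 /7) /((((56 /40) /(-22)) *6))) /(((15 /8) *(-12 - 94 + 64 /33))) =-80828 /252399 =-0.32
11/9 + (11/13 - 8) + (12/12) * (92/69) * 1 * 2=-382/117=-3.26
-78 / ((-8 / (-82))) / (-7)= 114.21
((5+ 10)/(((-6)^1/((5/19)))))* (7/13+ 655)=-106525/247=-431.28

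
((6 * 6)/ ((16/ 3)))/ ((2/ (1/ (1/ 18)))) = 243/ 4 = 60.75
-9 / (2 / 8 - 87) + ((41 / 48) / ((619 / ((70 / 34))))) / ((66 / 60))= 102500317 / 963990984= 0.11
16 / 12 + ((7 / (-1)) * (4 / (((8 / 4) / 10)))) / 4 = -101 / 3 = -33.67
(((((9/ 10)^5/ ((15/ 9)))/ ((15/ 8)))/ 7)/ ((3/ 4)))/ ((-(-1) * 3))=6561/ 546875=0.01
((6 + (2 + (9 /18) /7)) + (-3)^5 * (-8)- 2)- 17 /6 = 1947.24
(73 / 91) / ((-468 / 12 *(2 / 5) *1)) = -365 / 7098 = -0.05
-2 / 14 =-1 / 7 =-0.14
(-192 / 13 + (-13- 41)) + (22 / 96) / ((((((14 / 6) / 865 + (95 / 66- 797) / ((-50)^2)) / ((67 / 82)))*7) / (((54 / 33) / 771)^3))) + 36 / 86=-6147141779950921342146 / 89935412870388868783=-68.35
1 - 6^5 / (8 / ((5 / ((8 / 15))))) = -18223 / 2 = -9111.50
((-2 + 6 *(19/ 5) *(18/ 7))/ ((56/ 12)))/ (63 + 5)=2973/ 16660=0.18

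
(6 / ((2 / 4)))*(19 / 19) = 12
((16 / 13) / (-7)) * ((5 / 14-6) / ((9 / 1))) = 632 / 5733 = 0.11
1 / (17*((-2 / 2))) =-1 / 17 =-0.06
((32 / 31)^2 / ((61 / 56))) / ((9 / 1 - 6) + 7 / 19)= 17024 / 58621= 0.29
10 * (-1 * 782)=-7820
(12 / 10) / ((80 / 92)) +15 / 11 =1509 / 550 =2.74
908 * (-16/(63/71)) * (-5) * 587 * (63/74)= 1513708640/37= 40911044.32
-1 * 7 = -7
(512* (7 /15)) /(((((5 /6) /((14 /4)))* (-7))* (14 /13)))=-3328 /25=-133.12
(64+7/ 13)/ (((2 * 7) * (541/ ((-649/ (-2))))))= 544511/ 196924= 2.77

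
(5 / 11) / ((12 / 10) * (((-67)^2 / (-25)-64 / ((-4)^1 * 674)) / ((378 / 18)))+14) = 1474375 / 12133704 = 0.12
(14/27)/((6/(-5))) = -35/81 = -0.43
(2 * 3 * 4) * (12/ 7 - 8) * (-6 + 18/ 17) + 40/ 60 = 746.08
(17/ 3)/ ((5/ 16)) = 272/ 15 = 18.13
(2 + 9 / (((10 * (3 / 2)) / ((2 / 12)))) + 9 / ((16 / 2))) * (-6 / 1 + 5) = -129 / 40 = -3.22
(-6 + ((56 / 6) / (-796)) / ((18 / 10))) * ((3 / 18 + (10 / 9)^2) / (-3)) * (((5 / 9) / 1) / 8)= 36629855 / 188012016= 0.19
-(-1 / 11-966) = 10627 / 11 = 966.09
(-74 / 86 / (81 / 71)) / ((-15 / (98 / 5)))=257446 / 261225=0.99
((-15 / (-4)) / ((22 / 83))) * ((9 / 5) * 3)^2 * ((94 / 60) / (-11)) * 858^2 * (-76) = 82183814271 / 25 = 3287352570.84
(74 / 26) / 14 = 37 / 182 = 0.20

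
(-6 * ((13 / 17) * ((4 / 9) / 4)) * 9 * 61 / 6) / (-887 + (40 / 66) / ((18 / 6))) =78507 / 1492481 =0.05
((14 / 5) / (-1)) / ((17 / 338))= -4732 / 85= -55.67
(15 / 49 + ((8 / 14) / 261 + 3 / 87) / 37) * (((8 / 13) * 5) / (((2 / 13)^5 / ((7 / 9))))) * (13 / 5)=13489445983 / 608391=22172.33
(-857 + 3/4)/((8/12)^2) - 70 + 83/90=-1436861/720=-1995.64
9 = 9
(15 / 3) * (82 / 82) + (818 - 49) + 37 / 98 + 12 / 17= 1291289 / 1666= 775.08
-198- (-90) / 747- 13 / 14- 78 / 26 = -234501 / 1162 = -201.81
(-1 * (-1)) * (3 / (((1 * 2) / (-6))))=-9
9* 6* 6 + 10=334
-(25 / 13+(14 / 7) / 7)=-201 / 91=-2.21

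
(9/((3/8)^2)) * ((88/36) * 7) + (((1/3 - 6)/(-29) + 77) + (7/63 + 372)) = 403093/261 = 1544.42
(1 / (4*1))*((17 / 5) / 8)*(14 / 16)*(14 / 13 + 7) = 2499 / 3328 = 0.75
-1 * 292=-292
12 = 12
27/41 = 0.66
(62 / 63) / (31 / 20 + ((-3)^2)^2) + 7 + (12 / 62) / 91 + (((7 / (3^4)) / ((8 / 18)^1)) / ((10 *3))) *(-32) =329210309 / 48366045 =6.81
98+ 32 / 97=9538 / 97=98.33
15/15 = 1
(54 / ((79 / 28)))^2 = 2286144 / 6241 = 366.31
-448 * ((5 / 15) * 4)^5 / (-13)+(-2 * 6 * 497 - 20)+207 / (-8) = -148211545 / 25272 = -5864.65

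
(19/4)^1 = 19/4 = 4.75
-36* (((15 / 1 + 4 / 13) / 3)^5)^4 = -5153139370418716.09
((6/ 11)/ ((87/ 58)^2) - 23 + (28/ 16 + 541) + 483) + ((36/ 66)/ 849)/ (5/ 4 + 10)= 51092437/ 50940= 1002.99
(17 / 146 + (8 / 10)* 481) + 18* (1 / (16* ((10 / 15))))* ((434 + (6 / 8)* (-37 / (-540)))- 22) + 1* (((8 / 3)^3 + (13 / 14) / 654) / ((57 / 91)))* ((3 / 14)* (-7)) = 1081382272319 / 1044976896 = 1034.84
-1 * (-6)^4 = -1296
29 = 29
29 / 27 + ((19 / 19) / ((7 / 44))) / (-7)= 233 / 1323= 0.18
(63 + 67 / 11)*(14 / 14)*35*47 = 1250200 / 11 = 113654.55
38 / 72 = 0.53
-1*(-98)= 98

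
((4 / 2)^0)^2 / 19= 1 / 19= 0.05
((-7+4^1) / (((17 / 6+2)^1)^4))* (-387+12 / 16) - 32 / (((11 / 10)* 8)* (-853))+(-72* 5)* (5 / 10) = -1180436054480 / 6636417623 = -177.87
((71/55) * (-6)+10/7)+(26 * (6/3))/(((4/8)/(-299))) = -11974392/385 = -31102.32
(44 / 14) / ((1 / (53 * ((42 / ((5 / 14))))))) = 97944 / 5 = 19588.80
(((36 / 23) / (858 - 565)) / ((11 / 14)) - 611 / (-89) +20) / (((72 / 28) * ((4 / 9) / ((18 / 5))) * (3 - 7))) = -2233819917 / 105559696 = -21.16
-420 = -420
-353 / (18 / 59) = -20827 / 18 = -1157.06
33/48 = 11/16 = 0.69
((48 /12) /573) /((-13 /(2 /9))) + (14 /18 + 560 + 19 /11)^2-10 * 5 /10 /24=61601269442179 /194687064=316411.72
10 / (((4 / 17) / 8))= 340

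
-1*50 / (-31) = 50 / 31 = 1.61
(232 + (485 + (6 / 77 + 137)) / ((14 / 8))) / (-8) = -39581 / 539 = -73.43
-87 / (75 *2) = -29 / 50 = -0.58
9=9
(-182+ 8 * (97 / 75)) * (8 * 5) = -102992 / 15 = -6866.13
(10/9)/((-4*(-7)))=5/126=0.04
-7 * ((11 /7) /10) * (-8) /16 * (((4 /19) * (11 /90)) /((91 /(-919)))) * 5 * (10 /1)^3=-11119900 /15561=-714.60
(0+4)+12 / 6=6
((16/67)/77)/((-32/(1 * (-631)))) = 631/10318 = 0.06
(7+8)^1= 15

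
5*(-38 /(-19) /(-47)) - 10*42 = -19750 /47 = -420.21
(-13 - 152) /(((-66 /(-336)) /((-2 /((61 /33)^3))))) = 60374160 /226981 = 265.99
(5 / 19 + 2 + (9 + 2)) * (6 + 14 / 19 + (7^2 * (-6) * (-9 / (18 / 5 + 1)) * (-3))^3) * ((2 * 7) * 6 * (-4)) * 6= 603514856819414227968 / 4392287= 137403329249526.32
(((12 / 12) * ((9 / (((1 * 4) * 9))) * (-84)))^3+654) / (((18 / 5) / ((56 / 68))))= -100415 / 51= -1968.92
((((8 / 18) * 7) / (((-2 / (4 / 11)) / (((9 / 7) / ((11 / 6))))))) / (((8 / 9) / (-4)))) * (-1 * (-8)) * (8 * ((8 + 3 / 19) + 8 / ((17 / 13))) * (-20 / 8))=-159356160 / 39083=-4077.38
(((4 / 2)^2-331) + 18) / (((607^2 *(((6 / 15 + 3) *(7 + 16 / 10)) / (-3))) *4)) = 23175 / 1077344876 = 0.00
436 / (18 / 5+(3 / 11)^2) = 263780 / 2223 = 118.66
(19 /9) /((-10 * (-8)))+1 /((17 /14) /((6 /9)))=7043 /12240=0.58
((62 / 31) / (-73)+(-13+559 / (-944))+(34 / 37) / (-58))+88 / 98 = -12.74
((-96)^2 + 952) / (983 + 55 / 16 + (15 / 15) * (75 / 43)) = 6995584 / 679869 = 10.29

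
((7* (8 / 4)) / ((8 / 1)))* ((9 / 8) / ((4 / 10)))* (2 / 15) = 21 / 32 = 0.66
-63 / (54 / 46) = -53.67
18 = 18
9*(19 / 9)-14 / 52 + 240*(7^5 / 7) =14982727 / 26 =576258.73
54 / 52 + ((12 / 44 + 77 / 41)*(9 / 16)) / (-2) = 40671 / 93808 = 0.43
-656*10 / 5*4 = -5248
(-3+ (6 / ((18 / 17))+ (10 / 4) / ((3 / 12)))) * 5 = 190 / 3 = 63.33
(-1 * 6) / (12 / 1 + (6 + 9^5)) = -2 / 19689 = -0.00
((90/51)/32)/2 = 15/544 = 0.03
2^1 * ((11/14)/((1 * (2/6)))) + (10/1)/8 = 167/28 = 5.96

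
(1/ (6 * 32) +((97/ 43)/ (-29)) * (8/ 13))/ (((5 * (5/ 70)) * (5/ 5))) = -0.12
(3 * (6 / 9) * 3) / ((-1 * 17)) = -6 / 17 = -0.35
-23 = -23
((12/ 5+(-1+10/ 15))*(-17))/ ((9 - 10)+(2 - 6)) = 527/ 75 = 7.03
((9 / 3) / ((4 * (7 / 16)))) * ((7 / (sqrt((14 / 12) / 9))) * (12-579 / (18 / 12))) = -12465.24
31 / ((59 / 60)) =1860 / 59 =31.53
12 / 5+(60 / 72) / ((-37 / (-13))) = 2989 / 1110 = 2.69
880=880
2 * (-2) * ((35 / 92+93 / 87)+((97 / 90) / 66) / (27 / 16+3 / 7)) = -1368217603 / 234747315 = -5.83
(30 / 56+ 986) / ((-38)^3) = -27623 / 1536416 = -0.02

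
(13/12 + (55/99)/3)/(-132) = -137/14256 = -0.01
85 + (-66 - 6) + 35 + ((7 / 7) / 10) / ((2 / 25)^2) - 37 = 213 / 8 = 26.62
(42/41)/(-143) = -42/5863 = -0.01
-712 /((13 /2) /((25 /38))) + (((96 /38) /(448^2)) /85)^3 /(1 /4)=-1947296691836472524799649 /27021476566494871552000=-72.06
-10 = -10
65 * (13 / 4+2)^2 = 28665 / 16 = 1791.56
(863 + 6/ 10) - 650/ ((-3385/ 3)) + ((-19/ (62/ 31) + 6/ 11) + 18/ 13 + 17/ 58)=12028804547/ 14037595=856.90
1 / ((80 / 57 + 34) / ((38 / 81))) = 361 / 27243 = 0.01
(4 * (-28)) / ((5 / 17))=-1904 / 5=-380.80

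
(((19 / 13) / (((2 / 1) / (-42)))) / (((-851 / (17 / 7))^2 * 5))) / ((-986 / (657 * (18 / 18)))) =636633 / 19111664390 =0.00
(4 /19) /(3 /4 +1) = 0.12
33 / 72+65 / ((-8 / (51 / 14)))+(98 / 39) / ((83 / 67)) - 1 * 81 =-39195161 / 362544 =-108.11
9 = 9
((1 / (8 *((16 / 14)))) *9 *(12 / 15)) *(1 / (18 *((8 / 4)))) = 7 / 320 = 0.02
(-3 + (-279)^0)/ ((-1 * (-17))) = -2/ 17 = -0.12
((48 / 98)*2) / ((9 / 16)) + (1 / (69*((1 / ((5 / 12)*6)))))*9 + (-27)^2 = 4943479 / 6762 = 731.07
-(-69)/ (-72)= -23/ 24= -0.96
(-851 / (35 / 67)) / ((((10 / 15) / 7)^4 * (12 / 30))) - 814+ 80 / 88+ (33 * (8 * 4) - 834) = -17425344485 / 352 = -49503819.56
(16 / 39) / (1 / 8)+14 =674 / 39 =17.28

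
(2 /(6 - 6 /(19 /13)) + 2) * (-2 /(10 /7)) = -77 /18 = -4.28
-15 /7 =-2.14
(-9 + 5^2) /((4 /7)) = 28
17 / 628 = 0.03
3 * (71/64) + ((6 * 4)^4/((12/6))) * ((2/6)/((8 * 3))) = 147669/64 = 2307.33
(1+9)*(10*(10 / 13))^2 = 591.72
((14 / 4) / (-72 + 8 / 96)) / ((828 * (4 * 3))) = -7 / 1429128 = -0.00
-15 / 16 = -0.94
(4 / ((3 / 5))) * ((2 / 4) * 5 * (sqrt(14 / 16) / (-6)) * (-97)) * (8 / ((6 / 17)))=41225 * sqrt(14) / 27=5712.96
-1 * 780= -780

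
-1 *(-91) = 91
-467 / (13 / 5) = -2335 / 13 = -179.62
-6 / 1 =-6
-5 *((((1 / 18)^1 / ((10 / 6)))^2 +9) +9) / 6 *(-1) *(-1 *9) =-16201 / 120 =-135.01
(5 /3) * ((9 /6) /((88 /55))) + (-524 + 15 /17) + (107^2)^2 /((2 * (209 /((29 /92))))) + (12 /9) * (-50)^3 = -268064346565 /3922512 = -68339.97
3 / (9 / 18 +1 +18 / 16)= 8 / 7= 1.14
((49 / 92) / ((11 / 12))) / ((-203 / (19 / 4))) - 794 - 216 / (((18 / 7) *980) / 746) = -881275709 / 1027180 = -857.96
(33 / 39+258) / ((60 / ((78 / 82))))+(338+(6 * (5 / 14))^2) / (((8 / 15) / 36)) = 185865067 / 8036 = 23129.05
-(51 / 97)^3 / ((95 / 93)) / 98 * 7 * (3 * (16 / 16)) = -37009629 / 1213855090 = -0.03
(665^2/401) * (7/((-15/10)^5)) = -99058400/97443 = -1016.58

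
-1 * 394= -394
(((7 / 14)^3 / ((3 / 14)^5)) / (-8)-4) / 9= -18751 / 4374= -4.29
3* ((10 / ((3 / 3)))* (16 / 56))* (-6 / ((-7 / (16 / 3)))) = 1920 / 49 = 39.18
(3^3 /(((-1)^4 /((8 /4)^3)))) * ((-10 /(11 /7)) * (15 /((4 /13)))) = -737100 /11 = -67009.09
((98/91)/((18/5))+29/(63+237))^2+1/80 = 11578643/68445000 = 0.17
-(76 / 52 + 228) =-2983 / 13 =-229.46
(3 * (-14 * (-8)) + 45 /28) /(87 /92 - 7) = -217419 /3899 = -55.76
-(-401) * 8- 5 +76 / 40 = 3204.90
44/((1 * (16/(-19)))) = -209/4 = -52.25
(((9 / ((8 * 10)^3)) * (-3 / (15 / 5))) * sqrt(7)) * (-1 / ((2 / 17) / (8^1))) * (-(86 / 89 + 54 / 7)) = -25857 * sqrt(7) / 2492000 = -0.03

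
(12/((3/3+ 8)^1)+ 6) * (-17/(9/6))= -748/9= -83.11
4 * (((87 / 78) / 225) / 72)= 29 / 105300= 0.00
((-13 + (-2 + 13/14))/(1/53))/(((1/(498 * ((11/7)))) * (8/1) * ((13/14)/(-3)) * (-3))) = -78565.66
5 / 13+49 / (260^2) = 26049 / 67600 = 0.39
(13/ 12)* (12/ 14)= 13/ 14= 0.93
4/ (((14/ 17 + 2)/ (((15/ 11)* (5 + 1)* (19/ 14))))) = 15.73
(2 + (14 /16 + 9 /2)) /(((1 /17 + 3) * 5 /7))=7021 /2080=3.38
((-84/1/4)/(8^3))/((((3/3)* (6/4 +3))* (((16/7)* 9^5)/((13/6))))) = -637/4353564672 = -0.00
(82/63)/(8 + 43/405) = 0.16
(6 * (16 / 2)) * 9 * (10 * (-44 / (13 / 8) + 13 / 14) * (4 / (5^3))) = -8223552 / 2275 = -3614.75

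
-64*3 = -192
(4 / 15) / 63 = 4 / 945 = 0.00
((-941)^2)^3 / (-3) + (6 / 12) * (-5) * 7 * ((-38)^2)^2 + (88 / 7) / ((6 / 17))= -1619998177371488073 / 7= -231428311053069724.71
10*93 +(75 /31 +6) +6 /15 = 145517 /155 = 938.82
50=50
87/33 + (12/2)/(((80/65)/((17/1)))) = 7525/88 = 85.51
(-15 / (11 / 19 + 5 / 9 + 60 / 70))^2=56.72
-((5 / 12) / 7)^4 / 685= -125 / 6820837632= -0.00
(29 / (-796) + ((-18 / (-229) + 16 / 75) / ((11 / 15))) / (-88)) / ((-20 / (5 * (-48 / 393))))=-4516698 / 3611729605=-0.00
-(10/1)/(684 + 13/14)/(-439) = 0.00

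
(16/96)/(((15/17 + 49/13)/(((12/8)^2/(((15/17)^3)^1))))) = 1085773/9252000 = 0.12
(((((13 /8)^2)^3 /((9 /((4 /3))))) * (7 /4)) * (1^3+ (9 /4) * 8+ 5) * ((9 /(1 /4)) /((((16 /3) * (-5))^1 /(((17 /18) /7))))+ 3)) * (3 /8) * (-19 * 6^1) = -72358693719 /5242880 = -13801.33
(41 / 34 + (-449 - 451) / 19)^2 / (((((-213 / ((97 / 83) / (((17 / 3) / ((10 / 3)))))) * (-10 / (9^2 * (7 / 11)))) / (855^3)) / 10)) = 12830583441476233125 / 57904618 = 221581350238.36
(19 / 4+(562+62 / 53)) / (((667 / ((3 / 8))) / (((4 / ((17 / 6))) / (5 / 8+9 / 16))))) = 4334364 / 11418373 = 0.38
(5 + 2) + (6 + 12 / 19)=259 / 19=13.63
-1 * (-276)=276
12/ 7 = 1.71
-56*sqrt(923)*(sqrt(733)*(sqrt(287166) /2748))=-14*sqrt(194284741794) /687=-8982.36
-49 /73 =-0.67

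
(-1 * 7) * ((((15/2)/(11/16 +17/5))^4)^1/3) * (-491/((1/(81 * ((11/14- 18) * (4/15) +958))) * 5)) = 28312144128000000/141158161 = 200570366.80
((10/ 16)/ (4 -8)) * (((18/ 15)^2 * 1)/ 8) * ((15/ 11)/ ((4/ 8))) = -27/ 352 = -0.08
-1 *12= -12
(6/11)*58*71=24708/11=2246.18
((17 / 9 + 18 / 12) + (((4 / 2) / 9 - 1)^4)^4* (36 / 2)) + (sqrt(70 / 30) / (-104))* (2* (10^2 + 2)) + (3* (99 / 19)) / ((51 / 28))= 1635138824368755131 / 133005671333143254 - 17* sqrt(21) / 26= 9.30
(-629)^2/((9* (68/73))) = 1698929/36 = 47192.47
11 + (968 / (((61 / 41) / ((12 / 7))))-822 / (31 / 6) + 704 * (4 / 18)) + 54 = 140303089 / 119133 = 1177.70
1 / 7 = 0.14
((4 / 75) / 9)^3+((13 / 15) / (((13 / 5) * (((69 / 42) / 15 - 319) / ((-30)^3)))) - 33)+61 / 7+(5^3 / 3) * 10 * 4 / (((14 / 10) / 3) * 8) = 64928522799610591 / 144168441046875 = 450.37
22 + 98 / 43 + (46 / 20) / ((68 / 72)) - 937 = -3327094 / 3655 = -910.29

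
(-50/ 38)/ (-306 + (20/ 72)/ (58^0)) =450/ 104557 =0.00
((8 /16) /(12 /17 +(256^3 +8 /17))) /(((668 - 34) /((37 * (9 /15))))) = 1887 /1808248467280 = 0.00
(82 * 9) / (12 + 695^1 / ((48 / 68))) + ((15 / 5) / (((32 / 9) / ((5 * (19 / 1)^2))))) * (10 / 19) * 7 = 1073760921 / 191344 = 5611.68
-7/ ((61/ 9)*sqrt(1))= -63/ 61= -1.03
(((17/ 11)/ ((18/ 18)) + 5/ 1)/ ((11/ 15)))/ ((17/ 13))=6.83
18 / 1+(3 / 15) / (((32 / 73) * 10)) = 18.05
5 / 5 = 1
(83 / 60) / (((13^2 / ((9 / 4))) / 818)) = 15.07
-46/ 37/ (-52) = 23/ 962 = 0.02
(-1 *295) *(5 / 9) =-1475 / 9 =-163.89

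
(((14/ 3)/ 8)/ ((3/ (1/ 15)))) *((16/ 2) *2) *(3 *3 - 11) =-0.41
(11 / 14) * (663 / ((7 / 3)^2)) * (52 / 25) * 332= 566578584 / 8575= 66073.30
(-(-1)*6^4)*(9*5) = 58320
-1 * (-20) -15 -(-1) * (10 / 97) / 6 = 5.02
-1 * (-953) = 953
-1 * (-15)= 15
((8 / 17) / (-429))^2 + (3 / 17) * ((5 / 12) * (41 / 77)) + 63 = 93881674963 / 1489259772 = 63.04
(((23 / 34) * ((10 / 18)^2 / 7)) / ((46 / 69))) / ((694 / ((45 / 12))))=2875 / 11892384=0.00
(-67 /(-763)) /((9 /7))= 67 /981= 0.07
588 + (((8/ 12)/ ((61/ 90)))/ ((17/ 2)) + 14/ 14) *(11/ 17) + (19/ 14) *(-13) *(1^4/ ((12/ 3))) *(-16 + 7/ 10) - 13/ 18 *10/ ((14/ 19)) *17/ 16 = 114757387747/ 177700320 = 645.79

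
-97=-97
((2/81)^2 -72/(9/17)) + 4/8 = -1778023/13122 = -135.50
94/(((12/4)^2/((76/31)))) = 7144/279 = 25.61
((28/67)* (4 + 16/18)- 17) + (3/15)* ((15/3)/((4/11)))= -29443/2412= -12.21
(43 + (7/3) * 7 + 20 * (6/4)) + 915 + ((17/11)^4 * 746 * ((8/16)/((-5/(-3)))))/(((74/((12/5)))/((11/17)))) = 1031.13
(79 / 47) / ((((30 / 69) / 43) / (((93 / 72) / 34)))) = 2422061 / 383520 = 6.32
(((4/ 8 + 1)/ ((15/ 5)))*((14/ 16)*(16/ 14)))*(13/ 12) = 13/ 24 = 0.54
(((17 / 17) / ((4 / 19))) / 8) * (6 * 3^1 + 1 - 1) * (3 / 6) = 171 / 32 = 5.34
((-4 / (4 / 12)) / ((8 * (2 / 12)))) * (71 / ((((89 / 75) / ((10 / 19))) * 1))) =-479250 / 1691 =-283.41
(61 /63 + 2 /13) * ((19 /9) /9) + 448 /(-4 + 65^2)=1641631 /4444713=0.37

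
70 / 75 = 0.93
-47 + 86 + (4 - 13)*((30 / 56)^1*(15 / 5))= 687 / 28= 24.54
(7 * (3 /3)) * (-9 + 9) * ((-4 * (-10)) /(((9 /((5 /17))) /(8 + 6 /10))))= 0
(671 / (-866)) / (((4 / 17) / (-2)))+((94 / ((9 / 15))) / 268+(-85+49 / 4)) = -11415143 / 174066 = -65.58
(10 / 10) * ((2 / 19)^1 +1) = 21 / 19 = 1.11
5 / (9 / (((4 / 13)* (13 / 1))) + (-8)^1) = -20 / 23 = -0.87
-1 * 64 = -64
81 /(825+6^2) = 0.09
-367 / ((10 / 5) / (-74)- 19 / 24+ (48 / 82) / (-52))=173702568 / 392819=442.19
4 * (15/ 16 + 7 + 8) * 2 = 255/ 2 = 127.50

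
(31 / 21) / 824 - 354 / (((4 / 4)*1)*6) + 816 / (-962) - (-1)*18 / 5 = -56.25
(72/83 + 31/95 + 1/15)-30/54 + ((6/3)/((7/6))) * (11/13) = 13919473/6457815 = 2.16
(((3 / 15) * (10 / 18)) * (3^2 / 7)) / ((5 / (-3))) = -3 / 35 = -0.09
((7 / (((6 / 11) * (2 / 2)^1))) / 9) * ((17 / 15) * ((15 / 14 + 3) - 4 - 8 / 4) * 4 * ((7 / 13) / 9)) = -1309 / 1755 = -0.75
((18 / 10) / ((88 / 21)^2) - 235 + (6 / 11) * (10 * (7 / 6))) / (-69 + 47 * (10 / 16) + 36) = 63.04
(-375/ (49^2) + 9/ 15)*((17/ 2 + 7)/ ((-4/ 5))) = -20646/ 2401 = -8.60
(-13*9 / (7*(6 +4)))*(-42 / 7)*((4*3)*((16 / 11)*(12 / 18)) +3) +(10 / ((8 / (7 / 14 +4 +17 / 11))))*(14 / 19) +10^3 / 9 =47423 / 180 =263.46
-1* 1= -1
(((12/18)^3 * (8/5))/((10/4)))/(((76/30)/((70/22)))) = 448/1881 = 0.24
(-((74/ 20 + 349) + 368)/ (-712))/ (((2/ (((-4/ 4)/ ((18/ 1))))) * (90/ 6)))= -7207/ 3844800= -0.00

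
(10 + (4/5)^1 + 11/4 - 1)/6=2.09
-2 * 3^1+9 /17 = -93 /17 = -5.47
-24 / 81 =-8 / 27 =-0.30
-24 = -24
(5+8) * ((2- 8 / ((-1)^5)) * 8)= 1040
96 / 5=19.20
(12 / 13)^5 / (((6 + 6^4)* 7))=0.00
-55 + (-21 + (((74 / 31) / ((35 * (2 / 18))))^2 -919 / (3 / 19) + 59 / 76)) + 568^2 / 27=14624094225637 / 2415665700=6053.86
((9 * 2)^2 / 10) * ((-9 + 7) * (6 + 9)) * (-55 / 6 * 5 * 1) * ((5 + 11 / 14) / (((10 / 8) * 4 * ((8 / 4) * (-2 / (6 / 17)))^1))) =-1082565 / 238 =-4548.59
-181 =-181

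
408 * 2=816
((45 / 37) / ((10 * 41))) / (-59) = -9 / 179006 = -0.00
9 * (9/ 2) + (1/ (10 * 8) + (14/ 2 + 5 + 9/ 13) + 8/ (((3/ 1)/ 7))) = 224239/ 3120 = 71.87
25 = 25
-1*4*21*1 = -84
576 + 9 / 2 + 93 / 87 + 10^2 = 39531 / 58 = 681.57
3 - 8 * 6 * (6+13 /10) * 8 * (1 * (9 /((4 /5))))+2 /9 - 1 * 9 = -283876 /9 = -31541.78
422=422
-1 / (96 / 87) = -29 / 32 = -0.91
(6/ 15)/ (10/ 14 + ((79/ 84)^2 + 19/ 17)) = 0.15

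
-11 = -11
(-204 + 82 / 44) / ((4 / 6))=-13341 / 44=-303.20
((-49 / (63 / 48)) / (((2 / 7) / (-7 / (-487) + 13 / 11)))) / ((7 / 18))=-2153088 / 5357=-401.92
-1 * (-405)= 405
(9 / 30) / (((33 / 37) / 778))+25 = 15768 / 55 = 286.69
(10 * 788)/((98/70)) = 39400/7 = 5628.57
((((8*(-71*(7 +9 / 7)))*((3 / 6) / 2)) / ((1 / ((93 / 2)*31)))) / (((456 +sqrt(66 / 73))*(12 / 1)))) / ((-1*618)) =2744455513 / 5472123951 - 1978699*sqrt(4818) / 131330974824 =0.50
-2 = -2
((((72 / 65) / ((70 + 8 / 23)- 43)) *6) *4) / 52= 9936 / 531505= 0.02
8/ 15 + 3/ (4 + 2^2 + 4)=47/ 60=0.78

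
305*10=3050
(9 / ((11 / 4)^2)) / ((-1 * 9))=-16 / 121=-0.13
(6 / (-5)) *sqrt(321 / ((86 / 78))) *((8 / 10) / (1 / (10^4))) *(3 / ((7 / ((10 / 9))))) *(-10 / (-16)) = -60000 *sqrt(59813) / 301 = -48750.89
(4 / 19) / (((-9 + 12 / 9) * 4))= -3 / 437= -0.01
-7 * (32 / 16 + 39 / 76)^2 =-255367 / 5776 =-44.21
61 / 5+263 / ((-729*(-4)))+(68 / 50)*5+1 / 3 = 56639 / 2916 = 19.42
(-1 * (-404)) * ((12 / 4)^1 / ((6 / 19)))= 3838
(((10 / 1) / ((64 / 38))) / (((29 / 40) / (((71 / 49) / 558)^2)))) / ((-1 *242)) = -2394475 / 10493102554704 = -0.00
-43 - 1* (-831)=788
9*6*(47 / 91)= 2538 / 91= 27.89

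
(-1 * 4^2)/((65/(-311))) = 4976/65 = 76.55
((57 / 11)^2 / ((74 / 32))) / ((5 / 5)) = 51984 / 4477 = 11.61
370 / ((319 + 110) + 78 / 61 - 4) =22570 / 26003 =0.87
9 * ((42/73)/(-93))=-0.06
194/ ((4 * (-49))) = -97/ 98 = -0.99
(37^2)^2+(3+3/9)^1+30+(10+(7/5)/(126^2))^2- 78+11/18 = 1874216.95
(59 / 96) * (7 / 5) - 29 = -13507 / 480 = -28.14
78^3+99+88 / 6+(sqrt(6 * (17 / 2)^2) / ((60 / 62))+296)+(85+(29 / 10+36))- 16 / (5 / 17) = 527 * sqrt(6) / 60+2850187 / 6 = 475052.68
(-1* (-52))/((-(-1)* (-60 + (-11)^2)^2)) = 52/3721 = 0.01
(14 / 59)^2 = 196 / 3481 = 0.06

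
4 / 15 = 0.27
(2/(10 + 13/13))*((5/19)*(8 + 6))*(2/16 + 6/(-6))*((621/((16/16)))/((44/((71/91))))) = -1543185/239096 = -6.45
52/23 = 2.26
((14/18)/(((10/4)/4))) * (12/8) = 28/15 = 1.87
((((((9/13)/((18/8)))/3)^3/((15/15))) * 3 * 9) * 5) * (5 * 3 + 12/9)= 2.38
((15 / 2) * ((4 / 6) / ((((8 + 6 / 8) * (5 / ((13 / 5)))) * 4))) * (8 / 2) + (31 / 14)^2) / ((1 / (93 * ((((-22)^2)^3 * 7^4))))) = 3291331225558992 / 25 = 131653249022359.68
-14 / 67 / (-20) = 7 / 670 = 0.01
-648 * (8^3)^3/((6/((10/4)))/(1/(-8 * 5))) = 905969664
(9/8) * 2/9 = 1/4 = 0.25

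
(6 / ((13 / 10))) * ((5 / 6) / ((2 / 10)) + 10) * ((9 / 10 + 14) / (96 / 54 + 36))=1341 / 52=25.79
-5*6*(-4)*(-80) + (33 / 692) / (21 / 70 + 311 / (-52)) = -2453003745 / 255521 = -9600.01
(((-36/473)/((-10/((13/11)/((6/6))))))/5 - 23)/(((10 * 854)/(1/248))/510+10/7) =-1067962287/192908249050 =-0.01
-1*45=-45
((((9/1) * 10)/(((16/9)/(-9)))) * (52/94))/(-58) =47385/10904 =4.35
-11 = -11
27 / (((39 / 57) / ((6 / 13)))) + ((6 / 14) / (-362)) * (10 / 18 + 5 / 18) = 18.21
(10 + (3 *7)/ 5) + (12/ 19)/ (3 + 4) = 9503/ 665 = 14.29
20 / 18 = 10 / 9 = 1.11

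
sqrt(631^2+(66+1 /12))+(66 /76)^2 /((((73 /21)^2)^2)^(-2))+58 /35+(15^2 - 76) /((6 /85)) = 35*sqrt(11703) /6+552006256253358899 /30342338287380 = 18823.66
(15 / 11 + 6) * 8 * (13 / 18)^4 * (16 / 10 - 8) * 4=-1827904 / 4455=-410.30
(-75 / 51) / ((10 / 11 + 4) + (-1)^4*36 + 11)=-275 / 9707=-0.03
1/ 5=0.20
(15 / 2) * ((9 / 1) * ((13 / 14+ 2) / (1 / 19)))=105165 / 28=3755.89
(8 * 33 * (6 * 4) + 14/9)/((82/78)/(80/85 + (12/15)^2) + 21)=166094656/567793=292.53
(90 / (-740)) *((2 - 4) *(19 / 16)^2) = 3249 / 9472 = 0.34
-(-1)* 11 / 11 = 1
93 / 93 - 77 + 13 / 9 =-74.56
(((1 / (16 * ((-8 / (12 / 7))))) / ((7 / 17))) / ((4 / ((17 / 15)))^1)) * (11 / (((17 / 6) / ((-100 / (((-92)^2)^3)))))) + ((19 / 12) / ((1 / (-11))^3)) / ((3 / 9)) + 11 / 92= -3005429040091165963 / 475382321053696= -6322.13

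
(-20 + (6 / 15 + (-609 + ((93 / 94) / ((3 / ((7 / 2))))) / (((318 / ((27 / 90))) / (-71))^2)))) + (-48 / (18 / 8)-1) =-412499941349 / 633710400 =-650.93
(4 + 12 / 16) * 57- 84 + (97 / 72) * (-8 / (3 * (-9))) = 181909 / 972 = 187.15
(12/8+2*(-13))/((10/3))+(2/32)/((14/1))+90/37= -203599/41440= -4.91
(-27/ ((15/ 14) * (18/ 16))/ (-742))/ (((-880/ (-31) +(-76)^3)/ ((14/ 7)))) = -31/ 225372165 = -0.00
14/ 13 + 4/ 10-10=-554/ 65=-8.52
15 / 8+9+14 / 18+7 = 1343 / 72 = 18.65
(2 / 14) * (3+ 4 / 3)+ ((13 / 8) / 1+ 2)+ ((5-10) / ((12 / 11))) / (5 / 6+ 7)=28891 / 7896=3.66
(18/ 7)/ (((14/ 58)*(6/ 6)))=522/ 49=10.65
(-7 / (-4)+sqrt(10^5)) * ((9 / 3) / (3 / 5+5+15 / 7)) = 735 / 1084+10500 * sqrt(10) / 271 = 123.20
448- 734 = -286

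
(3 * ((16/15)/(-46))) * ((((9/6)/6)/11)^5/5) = -1/11853353600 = -0.00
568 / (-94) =-284 / 47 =-6.04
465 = 465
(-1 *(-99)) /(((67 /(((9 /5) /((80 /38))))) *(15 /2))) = 5643 /33500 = 0.17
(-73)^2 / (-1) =-5329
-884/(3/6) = -1768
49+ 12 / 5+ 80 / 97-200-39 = -90586 / 485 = -186.78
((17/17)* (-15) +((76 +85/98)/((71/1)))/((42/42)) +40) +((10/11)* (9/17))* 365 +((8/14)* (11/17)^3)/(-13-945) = 36339163376343/180118941926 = 201.75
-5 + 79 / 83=-336 / 83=-4.05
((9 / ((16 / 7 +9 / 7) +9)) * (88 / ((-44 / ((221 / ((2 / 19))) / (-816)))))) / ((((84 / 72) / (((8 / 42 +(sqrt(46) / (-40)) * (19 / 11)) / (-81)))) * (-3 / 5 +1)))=-1235 / 66528 +4693 * sqrt(46) / 1115136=0.01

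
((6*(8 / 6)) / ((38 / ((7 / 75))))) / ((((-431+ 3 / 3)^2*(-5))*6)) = -7 / 1976118750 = -0.00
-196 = -196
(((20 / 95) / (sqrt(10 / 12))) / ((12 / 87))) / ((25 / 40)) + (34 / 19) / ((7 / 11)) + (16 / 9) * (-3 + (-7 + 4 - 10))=-30682 / 1197 + 232 * sqrt(30) / 475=-22.96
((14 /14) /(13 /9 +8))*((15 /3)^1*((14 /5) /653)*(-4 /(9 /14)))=-0.01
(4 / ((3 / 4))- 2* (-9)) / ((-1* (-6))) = 3.89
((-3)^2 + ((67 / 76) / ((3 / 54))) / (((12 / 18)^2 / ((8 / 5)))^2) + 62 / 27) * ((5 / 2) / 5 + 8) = 47300749 / 25650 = 1844.08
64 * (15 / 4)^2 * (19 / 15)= 1140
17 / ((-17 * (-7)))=1 / 7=0.14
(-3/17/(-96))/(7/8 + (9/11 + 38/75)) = 0.00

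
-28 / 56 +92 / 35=149 / 70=2.13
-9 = -9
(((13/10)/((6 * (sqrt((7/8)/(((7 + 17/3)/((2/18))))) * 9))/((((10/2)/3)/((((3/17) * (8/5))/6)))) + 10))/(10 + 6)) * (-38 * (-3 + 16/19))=140706875/211154624 - 94095 * sqrt(399)/211154624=0.66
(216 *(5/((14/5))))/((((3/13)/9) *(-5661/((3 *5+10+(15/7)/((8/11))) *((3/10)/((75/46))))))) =-842283/61642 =-13.66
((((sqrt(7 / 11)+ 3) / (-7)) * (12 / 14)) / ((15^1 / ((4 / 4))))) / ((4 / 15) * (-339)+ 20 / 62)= 31 * sqrt(77) / 3762759+ 31 / 114023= 0.00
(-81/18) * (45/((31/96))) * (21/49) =-58320/217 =-268.76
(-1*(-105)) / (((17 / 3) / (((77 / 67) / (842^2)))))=24255 / 807509996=0.00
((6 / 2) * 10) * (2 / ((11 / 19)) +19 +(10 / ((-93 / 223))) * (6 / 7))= 136170 / 2387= 57.05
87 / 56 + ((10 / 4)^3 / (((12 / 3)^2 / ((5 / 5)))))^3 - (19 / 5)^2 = -4387543029 / 367001600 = -11.96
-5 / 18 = -0.28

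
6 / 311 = 0.02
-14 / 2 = -7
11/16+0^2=11/16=0.69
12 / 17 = 0.71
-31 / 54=-0.57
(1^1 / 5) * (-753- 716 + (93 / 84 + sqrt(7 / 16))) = -41101 / 140 + sqrt(7) / 20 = -293.45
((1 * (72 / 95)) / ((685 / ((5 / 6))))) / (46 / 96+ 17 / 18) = 1728 / 2668075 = 0.00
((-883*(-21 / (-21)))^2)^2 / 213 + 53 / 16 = 9726638998825 / 3408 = 2854060739.09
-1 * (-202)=202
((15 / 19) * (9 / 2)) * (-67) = -9045 / 38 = -238.03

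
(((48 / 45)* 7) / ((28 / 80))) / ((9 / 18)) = 128 / 3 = 42.67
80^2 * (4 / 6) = 12800 / 3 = 4266.67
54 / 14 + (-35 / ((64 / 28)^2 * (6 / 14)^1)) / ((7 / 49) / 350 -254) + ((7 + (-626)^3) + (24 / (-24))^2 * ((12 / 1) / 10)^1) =-2051735391941475833 / 8363698560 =-245314363.88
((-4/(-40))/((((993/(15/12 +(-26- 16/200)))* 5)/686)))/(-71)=851669/176257500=0.00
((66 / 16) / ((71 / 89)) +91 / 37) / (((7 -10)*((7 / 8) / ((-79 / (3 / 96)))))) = 405382496 / 55167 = 7348.28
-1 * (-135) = 135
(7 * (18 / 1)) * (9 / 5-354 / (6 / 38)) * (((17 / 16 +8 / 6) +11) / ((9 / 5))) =-50415701 / 24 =-2100654.21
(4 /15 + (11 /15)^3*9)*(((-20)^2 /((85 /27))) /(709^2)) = 206064 /213639425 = 0.00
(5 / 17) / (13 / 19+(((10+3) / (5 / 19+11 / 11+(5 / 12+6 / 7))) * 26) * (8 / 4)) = 384655 / 349378237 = 0.00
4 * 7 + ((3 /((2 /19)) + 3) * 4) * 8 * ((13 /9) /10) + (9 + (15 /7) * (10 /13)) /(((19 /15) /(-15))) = 21613 /455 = 47.50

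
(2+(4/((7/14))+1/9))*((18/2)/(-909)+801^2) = 5896954700/909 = 6487298.90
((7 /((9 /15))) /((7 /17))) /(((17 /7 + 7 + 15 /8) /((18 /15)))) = 1904 /633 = 3.01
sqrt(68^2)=68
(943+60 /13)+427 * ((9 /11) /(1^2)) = 185468 /143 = 1296.98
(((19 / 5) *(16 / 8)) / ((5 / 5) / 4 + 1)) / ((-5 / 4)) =-608 / 125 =-4.86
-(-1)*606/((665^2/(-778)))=-471468/442225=-1.07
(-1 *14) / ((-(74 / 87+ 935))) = 1218 / 81419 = 0.01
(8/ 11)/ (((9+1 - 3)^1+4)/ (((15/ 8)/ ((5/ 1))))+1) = 24/ 1001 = 0.02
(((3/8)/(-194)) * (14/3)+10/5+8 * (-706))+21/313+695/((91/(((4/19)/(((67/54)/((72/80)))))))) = -158826343823845/28136874584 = -5644.78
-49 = -49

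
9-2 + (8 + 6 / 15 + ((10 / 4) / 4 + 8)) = 961 / 40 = 24.02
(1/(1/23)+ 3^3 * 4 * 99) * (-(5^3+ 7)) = -1414380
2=2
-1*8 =-8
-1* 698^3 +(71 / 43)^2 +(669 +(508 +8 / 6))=-1886352819086 / 5547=-340067210.94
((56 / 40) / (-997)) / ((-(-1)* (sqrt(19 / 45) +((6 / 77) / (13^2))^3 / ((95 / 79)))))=45009820628385388776 / 166031520146880116267142040619627 - 36812140876149315754261213029* sqrt(95) / 166031520146880116267142040619627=-0.00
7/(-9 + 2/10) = -35/44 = -0.80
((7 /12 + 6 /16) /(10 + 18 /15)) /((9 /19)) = 2185 /12096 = 0.18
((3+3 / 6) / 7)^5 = 1 / 32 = 0.03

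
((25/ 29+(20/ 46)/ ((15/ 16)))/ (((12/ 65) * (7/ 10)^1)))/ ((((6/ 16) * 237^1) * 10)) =49270/ 4268133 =0.01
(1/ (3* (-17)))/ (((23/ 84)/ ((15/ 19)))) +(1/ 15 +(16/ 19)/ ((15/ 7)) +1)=156356/ 111435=1.40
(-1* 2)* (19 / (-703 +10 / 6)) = 57 / 1052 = 0.05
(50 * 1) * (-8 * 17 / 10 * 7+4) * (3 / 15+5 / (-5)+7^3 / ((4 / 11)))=-4297572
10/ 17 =0.59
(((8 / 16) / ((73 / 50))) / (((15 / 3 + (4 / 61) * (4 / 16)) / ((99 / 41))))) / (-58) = -16775 / 5902196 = -0.00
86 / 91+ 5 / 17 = 1917 / 1547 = 1.24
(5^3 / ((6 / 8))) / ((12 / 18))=250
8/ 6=1.33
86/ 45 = 1.91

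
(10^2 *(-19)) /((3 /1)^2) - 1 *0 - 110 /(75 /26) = -11216 /45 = -249.24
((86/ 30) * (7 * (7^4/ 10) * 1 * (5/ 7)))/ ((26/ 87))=2994047/ 260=11515.57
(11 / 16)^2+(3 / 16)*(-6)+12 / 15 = 0.15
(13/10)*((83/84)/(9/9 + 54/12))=1079/4620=0.23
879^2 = 772641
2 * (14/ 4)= 7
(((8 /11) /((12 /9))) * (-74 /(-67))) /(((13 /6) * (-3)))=-888 /9581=-0.09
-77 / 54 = -1.43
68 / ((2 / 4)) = 136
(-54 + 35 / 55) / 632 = -587 / 6952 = -0.08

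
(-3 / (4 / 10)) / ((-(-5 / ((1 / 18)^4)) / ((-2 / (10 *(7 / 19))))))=19 / 2449440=0.00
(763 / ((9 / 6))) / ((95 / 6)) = 3052 / 95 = 32.13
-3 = -3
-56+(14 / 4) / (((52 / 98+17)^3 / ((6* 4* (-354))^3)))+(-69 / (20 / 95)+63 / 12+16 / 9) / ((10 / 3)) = -15151345860263819047 / 38030386740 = -398401046.09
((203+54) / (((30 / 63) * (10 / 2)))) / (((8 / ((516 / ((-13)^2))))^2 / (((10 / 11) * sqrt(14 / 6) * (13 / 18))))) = 3326351 * sqrt(21) / 966680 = 15.77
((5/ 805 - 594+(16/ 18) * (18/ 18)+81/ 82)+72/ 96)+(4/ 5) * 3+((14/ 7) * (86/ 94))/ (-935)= -6150553170943/ 10442914020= -588.97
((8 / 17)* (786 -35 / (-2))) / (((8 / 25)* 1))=40175 / 34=1181.62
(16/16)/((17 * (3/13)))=0.25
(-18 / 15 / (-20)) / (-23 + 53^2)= 3 / 139300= 0.00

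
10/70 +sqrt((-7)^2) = 50/7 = 7.14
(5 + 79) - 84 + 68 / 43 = 68 / 43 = 1.58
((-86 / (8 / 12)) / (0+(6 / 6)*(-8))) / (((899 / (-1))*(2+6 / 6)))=-43 / 7192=-0.01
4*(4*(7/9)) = 112/9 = 12.44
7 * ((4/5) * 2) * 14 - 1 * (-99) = 255.80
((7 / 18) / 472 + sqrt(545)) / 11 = 7 / 93456 + sqrt(545) / 11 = 2.12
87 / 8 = 10.88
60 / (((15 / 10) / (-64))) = -2560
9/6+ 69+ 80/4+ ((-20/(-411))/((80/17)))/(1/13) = 149003/1644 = 90.63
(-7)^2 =49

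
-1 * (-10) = 10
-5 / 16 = -0.31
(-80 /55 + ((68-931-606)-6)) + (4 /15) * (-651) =-90753 /55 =-1650.05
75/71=1.06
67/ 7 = 9.57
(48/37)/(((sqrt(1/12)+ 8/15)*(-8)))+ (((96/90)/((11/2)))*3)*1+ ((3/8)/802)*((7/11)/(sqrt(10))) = 21*sqrt(10)/705760+ 55904/368335+ 900*sqrt(3)/6697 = 0.38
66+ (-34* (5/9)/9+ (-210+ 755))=49321/81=608.90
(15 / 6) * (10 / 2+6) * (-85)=-2337.50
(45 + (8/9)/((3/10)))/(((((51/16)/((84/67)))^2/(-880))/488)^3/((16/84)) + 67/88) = 473813342460361090494663743242240000/7521308674190707773288922422115959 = 63.00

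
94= 94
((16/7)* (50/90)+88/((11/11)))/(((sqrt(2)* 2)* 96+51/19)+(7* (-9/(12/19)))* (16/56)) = 23294608/738506097+519747584* sqrt(2)/2215518291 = 0.36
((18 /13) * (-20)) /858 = -60 /1859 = -0.03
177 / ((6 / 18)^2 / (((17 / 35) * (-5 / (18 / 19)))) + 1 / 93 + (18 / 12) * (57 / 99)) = 116971866 / 549203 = 212.98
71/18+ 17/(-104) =3.78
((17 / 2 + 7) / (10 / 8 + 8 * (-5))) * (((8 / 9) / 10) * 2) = -16 / 225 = -0.07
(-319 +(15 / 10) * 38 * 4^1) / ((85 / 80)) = -1456 / 17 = -85.65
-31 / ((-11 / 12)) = 372 / 11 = 33.82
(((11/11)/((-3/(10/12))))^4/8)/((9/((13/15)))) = 1625/22674816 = 0.00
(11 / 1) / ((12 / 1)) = 11 / 12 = 0.92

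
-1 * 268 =-268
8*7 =56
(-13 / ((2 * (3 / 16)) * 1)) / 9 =-104 / 27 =-3.85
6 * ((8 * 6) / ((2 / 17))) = 2448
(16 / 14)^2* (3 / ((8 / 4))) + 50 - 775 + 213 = -24992 / 49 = -510.04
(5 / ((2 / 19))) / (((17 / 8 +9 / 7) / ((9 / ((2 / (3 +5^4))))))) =7517160 / 191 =39356.86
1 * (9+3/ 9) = 28/ 3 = 9.33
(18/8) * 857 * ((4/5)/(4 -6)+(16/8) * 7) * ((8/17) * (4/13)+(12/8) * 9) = 46517103/130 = 357823.87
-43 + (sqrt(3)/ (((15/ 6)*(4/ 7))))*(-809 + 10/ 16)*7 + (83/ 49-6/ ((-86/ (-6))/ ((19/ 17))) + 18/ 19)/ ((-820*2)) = -6903.72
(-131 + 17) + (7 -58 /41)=-4445 /41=-108.41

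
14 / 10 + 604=3027 / 5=605.40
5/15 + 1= 4/3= 1.33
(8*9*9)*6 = 3888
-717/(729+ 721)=-717/1450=-0.49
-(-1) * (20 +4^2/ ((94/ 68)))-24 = 356/ 47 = 7.57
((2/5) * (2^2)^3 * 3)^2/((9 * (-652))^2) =1024/5978025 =0.00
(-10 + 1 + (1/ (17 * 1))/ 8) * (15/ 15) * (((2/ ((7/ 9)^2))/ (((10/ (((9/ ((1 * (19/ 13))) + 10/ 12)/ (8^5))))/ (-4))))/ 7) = 26317737/ 72606679040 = 0.00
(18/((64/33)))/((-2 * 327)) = -99/6976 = -0.01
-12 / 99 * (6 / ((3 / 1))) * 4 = -32 / 33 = -0.97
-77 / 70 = -11 / 10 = -1.10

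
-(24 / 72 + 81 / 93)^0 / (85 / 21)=-21 / 85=-0.25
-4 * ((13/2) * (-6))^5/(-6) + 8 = -60149458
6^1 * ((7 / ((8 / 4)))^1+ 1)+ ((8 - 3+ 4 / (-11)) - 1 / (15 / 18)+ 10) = 2224 / 55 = 40.44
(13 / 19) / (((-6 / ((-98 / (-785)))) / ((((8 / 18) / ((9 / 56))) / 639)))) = -142688 / 2315956455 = -0.00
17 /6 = 2.83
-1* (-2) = 2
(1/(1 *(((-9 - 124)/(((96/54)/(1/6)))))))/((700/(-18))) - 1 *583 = -13569277/23275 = -583.00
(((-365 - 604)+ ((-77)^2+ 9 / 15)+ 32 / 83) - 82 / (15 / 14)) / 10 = 6081143 / 12450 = 488.45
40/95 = 0.42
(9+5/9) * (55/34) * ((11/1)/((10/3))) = 5203/102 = 51.01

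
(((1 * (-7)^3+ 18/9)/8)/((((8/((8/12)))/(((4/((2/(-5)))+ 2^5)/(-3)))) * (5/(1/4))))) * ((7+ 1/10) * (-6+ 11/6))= -266321/6912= -38.53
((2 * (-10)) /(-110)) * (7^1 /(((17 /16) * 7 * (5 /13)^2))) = 5408 /4675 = 1.16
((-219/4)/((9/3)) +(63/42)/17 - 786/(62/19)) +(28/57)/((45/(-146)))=-1409212669/5407020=-260.63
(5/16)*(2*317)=1585/8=198.12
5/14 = 0.36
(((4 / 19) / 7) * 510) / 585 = 136 / 5187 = 0.03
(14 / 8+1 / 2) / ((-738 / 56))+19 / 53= 408 / 2173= 0.19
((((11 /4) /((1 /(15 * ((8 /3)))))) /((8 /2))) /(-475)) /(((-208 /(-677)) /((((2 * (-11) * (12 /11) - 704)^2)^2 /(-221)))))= 386785503104 /1615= 239495667.56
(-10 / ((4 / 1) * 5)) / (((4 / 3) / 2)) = -3 / 4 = -0.75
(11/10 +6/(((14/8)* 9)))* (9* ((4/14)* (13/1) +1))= 30789/490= 62.83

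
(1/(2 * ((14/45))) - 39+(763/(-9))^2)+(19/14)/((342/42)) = 16216303/2268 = 7150.05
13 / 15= 0.87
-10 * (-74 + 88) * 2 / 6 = -140 / 3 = -46.67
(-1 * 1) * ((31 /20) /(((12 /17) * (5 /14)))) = -3689 /600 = -6.15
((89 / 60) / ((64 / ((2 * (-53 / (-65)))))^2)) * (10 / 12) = 250001 / 311500800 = 0.00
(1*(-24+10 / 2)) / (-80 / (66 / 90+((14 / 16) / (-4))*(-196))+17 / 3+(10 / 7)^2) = -14615769 / 4517789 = -3.24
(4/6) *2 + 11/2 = 41/6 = 6.83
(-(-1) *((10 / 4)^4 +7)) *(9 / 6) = 2211 / 32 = 69.09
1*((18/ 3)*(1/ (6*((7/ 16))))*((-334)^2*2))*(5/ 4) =4462240/ 7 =637462.86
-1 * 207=-207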